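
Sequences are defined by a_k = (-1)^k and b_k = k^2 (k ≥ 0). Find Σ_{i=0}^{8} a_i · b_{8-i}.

36

The convolution is the t^8 coefficient of A(t)B(t).
Σ = 1·64 − 1·49 + 1·36 − 1·25 + 1·16 − 1·9 + 1·4 − 1·1 + 1·0 = 36.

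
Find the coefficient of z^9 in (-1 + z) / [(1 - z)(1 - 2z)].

-512

Partial fractions give a closed form: a_n = (-1)·2^n.
At n = 9: a_9 = -512.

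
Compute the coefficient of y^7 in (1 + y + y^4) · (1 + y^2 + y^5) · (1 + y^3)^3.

6

(1 + y + y^4) has coefficients 1,1,0,0,1 for degrees 0…4.
(1 + y^2 + y^5) has coefficients 1,0,1,0,0,1,0,0 for degrees 0…7.
Finally multiplying by (1 + y^3)^3, the product of all factors after the first has coefficients 1,0,1,3,0,4,3,0 for degrees 0…7.
[y^7] = 1·0 + 1·3 + 1·3 = 6.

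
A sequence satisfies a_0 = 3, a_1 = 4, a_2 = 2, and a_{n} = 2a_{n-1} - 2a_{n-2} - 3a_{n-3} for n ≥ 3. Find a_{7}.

244

The ordinary generating function has denominator 1 - 2t + 2t^2 + 3t^3.
Iterating the recurrence: a_0,…,a_{7} = 3, 4, 2, -13, -42, -64, -5, 244.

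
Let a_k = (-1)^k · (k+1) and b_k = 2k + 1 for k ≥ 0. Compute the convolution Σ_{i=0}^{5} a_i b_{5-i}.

3

Write out a_i and b_{5-i} for i = 0,…,5 and sum the products.
Σ = 1·11 − 2·9 + 3·7 − 4·5 + 5·3 − 6·1 = 3.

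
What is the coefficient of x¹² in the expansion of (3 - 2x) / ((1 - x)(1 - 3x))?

1860043

The denominator gives the recurrence a_n = 4a_(n−1) − 3a_(n−2) for n ≥ 3; the numerator fixes a_0 = 3, a_1 = 10, a_2 = 31.
Iterating: 3, 10, 31, 94, 283, 850, 2551, 7654, 22963, 68890, 206671, 620014, 1860043, so a_12 = 1860043.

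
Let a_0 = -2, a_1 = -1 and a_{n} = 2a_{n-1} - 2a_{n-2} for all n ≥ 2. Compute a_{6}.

The ordinary generating function has denominator 1 - 2t + 2t^2.
Iterating the recurrence: a_0,…,a_{6} = -2, -1, 2, 6, 8, 4, -8.

-8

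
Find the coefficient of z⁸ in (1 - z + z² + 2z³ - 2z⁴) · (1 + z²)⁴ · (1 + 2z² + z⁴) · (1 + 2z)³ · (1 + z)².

1046

(1 - z + z² + 2z³ - 2z⁴) has coefficients 1,-1,1,2,-2 for degrees 0…4.
(1 + z²)⁴ has coefficients 1,0,4,0,6,0,4,0,1 for degrees 0…8.
Multiplying by (1 + 2z² + z⁴) gives running coefficients 1,0,6,0,15,0,20,0,15 for degrees 0…8.
Multiplying by (1 + 2z)³ gives running coefficients 1,6,18,44,87,138,200,240,255 for degrees 0…8.
Finally multiplying by (1 + z)², the product of all factors after the first has coefficients 1,8,31,86,193,356,563,778,935 for degrees 0…8.
[z⁸] = 1·935 − 1·778 + 1·563 + 2·356 − 2·193 = 1046.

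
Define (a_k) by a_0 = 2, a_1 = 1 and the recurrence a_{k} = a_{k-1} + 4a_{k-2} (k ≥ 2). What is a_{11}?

The ordinary generating function has denominator 1 - y - 4y^2.
Iterating the recurrence: a_0,…,a_{11} = 2, 1, 9, 13, 49, 101, 297, 701, 1889, 4693, 12249, 31021.

31021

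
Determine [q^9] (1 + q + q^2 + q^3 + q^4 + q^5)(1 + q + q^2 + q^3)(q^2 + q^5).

6

(1 + q + q^2 + q^3 + q^4 + q^5) has coefficients 1,1,1,1,1,1 for degrees 0…5.
(1 + q + q^2 + q^3) has coefficients 1,1,1,1,0,0,0,0,0,0 for degrees 0…9.
Finally multiplying by (q^2 + q^5), the product of all factors after the first has coefficients 0,0,1,1,1,2,1,1,1,0 for degrees 0…9.
[q^9] = 1·0 + 1·1 + 1·1 + 1·1 + 1·2 + 1·1 = 6.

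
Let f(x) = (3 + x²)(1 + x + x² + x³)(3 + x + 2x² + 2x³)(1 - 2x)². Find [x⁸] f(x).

30

(3 + x²) has coefficients 3,0,1 for degrees 0…2.
(1 + x + x² + x³) has coefficients 1,1,1,1,0,0,0,0,0 for degrees 0…8.
Multiplying by (3 + x + 2x² + 2x³) gives running coefficients 3,4,6,8,5,4,2,0,0 for degrees 0…8.
Finally multiplying by (1 - 2x)², the product of all factors after the first has coefficients 3,-8,2,0,-3,16,6,8,8 for degrees 0…8.
[x⁸] = 3·8 + 1·6 = 30.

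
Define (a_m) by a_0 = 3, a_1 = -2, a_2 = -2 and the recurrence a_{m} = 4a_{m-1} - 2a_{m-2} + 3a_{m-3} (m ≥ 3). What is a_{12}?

508083

The ordinary generating function has denominator 1 - 4t + 2t^2 - 3t^3.
Iterating the recurrence: a_0,…,a_{12} = 3, -2, -2, 5, 18, 56, 203, 754, 2778, 10213, 37558, 138140, 508083.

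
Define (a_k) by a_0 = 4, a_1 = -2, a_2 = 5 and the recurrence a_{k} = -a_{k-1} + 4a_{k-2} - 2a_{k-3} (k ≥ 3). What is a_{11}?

-55783

The ordinary generating function has denominator 1 + x - 4x^2 + 2x^3.
Iterating the recurrence: a_0,…,a_{11} = 4, -2, 5, -21, 45, -139, 361, -1007, 2729, -7479, 20409, -55783.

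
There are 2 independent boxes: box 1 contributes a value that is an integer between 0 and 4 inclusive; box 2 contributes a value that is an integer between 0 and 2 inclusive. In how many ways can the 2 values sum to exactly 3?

3

The generating function for the choices is (1 + y + y^2 + y^3 + y^4)·(1 + y + y^2); the count is [y^3].
(1 + y + y^2 + y^3 + y^4) has coefficients 1,1,1,1 for degrees 0…3.
(1 + y + y^2) has coefficients 1,1,1,0 for degrees 0…3.
[y^3] = 1·0 + 1·1 + 1·1 + 1·1 = 3.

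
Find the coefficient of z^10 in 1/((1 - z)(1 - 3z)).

Partial fractions give a closed form: a_n = (-1/2)·1^n + (3/2)·3^n.
At n = 10: a_10 = 88573.

88573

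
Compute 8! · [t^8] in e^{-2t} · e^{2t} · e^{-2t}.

256

The EGF product rule gives c_8 = Σ_{k_1+k_2+k_3=8} C(8; k_1,k_2,k_3) · ∏ g_i(k_i), where e^{-2t} gives (-2)^k; e^{2t} gives (2)^k; e^{-2t} gives (-2)^k.
g_1(k) for k = 0…8: 1, -2, 4, -8, 16, -32, 64, -128, 256.
g_2(k) for k = 0…8: 1, 2, 4, 8, 16, 32, 64, 128, 256.
g_3(k) for k = 0…8: 1, -2, 4, -8, 16, -32, 64, -128, 256.
First combine the last two factors: h(k) = Σ_j C(k,j)·g_2(j)·g_3(k−j) for k = 0…8: 1, 0, 0, 0, 0, 0, 0, 0, 0.
c_8 = Σ_k C(8,k)·g_1(k)·h(8−k) = 1·256·1 = 256.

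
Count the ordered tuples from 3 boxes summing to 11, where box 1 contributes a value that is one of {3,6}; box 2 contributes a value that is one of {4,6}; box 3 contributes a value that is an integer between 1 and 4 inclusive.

The generating function for the choices is (q³ + q⁶)·(q⁴ + q⁶)·(q + q² + q³ + q⁴); the count is [q¹¹].
(q³ + q⁶) has coefficients 0,0,0,1,0,0,1 for degrees 0…6.
(q⁴ + q⁶) has coefficients 0,0,0,0,1,0,1,0,0,0,0,0 for degrees 0…11.
Finally multiplying by (q + q² + q³ + q⁴), the product of all factors after the first has coefficients 0,0,0,0,0,1,1,2,2,1,1,0 for degrees 0…11.
[q¹¹] = 1·2 + 1·1 = 3.

3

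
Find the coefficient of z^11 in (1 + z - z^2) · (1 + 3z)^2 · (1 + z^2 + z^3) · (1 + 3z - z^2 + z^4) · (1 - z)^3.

(1 + z - z^2) has coefficients 1,1,-1 for degrees 0…2.
(1 + 3z)^2 has coefficients 1,6,9,0,0,0,0,0,0,0,0,0 for degrees 0…11.
Multiplying by (1 + z^2 + z^3) gives running coefficients 1,6,10,7,15,9,0,0,0,0,0,0 for degrees 0…11.
Multiplying by (1 + 3z - z^2 + z^4) gives running coefficients 1,9,27,31,27,53,22,-2,15,9,0,0 for degrees 0…11.
Finally multiplying by (1 - z)^3, the product of all factors after the first has coefficients 1,6,3,-24,6,38,-87,64,34,-64,20,12 for degrees 0…11.
[z^11] = 1·12 + 1·20 − 1·(-64) = 96.

96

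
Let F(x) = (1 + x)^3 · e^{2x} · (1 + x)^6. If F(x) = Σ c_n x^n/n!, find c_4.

9088

The EGF product rule gives c_4 = Σ_{k_1+k_2+k_3=4} C(4; k_1,k_2,k_3) · ∏ g_i(k_i), where (1+x)^3 gives the falling factorial (3)_k; e^{2x} gives (2)^k; (1+x)^6 gives the falling factorial (6)_k.
g_1(k) for k = 0…4: 1, 3, 6, 6, 0.
g_2(k) for k = 0…4: 1, 2, 4, 8, 16.
g_3(k) for k = 0…4: 1, 6, 30, 120, 360.
First combine the last two factors: h(k) = Σ_j C(k,j)·g_2(j)·g_3(k−j) for k = 0…4: 1, 8, 58, 380, 2248.
c_4 = Σ_k C(4,k)·g_1(k)·h(4−k) = 1·1·2248 + 4·3·380 + 6·6·58 + 4·6·8 = 2248 + 4560 + 2088 + 192 = 9088.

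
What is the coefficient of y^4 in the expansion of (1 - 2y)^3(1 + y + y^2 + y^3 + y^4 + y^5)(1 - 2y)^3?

(1 - 2y)^3 has coefficients 1,-6,12,-8 for degrees 0…3.
(1 + y + y^2 + y^3 + y^4 + y^5) has coefficients 1,1,1,1,1 for degrees 0…4.
Finally multiplying by (1 - 2y)^3, the product of all factors after the first has coefficients 1,-5,7,-1,-1 for degrees 0…4.
[y^4] = 1·(-1) − 6·(-1) + 12·7 − 8·(-5) = 129.

129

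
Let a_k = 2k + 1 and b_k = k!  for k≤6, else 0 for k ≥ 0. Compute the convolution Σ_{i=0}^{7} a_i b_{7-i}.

Write out a_i and b_{7-i} for i = 0,…,7 and sum the products.
Σ = 1·0 + 3·720 + 5·120 + 7·24 + 9·6 + 11·2 + 13·1 + 15·1 = 3032.

3032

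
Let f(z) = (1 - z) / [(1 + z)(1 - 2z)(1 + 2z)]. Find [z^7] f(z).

Partial fractions give a closed form: a_n = (-2/3)·(-1)^n + (1/6)·2^n + (3/2)·(-2)^n.
At n = 7: a_7 = -170.

-170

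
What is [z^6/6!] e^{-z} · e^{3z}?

64

The EGF product rule gives c_6 = Σ_{k_1+k_2=6} C(6; k_1,k_2) · ∏ g_i(k_i), where e^{-z} gives (-1)^k; e^{3z} gives (3)^k.
g_1(k) for k = 0…6: 1, -1, 1, -1, 1, -1, 1.
g_2(k) for k = 0…6: 1, 3, 9, 27, 81, 243, 729.
c_6 = Σ_k C(6,k)·g_1(k)·g_2(6−k) = 1·1·729 + 6·(-1)·243 + 15·1·81 + 20·(-1)·27 + 15·1·9 + 6·(-1)·3 + 1·1·1 = 729 − 1458 + 1215 − 540 + 135 − 18 + 1 = 64.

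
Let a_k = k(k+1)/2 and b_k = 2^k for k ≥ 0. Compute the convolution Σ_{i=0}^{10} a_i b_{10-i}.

The convolution is the x^10 coefficient of A(x)B(x).
Σ = 0·1024 + 1·512 + 3·256 + 6·128 + 10·64 + 15·32 + 21·16 + 28·8 + 36·4 + 45·2 + 55·1 = 4017.

4017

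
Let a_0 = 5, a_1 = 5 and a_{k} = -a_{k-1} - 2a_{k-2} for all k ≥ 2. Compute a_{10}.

The ordinary generating function has denominator 1 + x + 2x^2.
Iterating the recurrence: a_0,…,a_{10} = 5, 5, -15, 5, 25, -35, -15, 85, -55, -115, 225.

225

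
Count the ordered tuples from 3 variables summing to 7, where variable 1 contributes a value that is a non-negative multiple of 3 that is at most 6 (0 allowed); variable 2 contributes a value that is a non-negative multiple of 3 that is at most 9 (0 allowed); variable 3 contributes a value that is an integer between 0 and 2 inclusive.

3

The generating function for the choices is (1 + q³ + q⁶)·(1 + q³ + q⁶ + q⁹)·(1 + q + q²); the count is [q⁷].
(1 + q³ + q⁶) has coefficients 1,0,0,1,0,0,1 for degrees 0…6.
(1 + q³ + q⁶ + q⁹) has coefficients 1,0,0,1,0,0,1,0 for degrees 0…7.
Finally multiplying by (1 + q + q²), the product of all factors after the first has coefficients 1,1,1,1,1,1,1,1 for degrees 0…7.
[q⁷] = 1·1 + 1·1 + 1·1 = 3.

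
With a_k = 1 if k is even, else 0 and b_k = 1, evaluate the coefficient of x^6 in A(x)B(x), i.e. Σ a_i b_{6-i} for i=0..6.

This is [x^6] in the product of the two ordinary generating functions.
Σ = 1·1 + 0·1 + 1·1 + 0·1 + 1·1 + 0·1 + 1·1 = 4.

4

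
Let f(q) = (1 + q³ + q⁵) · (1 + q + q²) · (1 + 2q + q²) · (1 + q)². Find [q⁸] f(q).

(1 + q³ + q⁵) has coefficients 1,0,0,1,0,1 for degrees 0…5.
(1 + q + q²) has coefficients 1,1,1,0,0,0,0,0,0 for degrees 0…8.
Multiplying by (1 + 2q + q²) gives running coefficients 1,3,4,3,1,0,0,0,0 for degrees 0…8.
Finally multiplying by (1 + q)², the product of all factors after the first has coefficients 1,5,11,14,11,5,1,0,0 for degrees 0…8.
[q⁸] = 1·0 + 1·5 + 1·14 = 19.

19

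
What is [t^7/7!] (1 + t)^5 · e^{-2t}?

The EGF product rule gives c_7 = Σ_{k_1+k_2=7} C(7; k_1,k_2) · ∏ g_i(k_i), where (1+t)^5 gives the falling factorial (5)_k; e^{-2t} gives (-2)^k.
g_1(k) for k = 0…7: 1, 5, 20, 60, 120, 120, 0, 0.
g_2(k) for k = 0…7: 1, -2, 4, -8, 16, -32, 64, -128.
c_7 = Σ_k C(7,k)·g_1(k)·g_2(7−k) = 1·1·(-128) + 7·5·64 + 21·20·(-32) + 35·60·16 + 35·120·(-8) + 21·120·4 = −128 + 2240 − 13440 + 33600 − 33600 + 10080 = -1248.

-1248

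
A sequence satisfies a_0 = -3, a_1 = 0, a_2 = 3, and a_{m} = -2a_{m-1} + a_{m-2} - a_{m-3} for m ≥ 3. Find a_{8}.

The ordinary generating function has denominator 1 + 2y - y^2 + y^3.
Iterating the recurrence: a_0,…,a_{8} = -3, 0, 3, -3, 9, -24, 60, -153, 390.

390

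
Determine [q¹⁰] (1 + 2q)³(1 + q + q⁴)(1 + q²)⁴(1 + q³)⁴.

(1 + 2q)³ has coefficients 1,6,12,8 for degrees 0…3.
(1 + q + q⁴) has coefficients 1,1,0,0,1,0,0,0,0,0,0 for degrees 0…10.
Multiplying by (1 + q²)⁴ gives running coefficients 1,1,4,4,7,6,8,4,7,1,4 for degrees 0…10.
Finally multiplying by (1 + q³)⁴, the product of all factors after the first has coefficients 1,1,4,8,11,22,30,38,55,61,66 for degrees 0…10.
[q¹⁰] = 1·66 + 6·61 + 12·55 + 8·38 = 1396.

1396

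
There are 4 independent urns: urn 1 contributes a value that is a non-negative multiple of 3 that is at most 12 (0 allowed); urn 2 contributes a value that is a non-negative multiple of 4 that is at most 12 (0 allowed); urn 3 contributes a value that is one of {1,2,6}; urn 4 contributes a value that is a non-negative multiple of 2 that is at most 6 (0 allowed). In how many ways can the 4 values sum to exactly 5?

The generating function for the choices is (1 + q^3 + q^6 + q^9 + q^12)·(1 + q^4 + q^8 + q^12)·(q + q^2 + q^6)·(1 + q^2 + q^4 + q^6); the count is [q^5].
(1 + q^3 + q^6 + q^9 + q^12) has coefficients 1,0,0,1,0,0 for degrees 0…5.
(1 + q^4 + q^8 + q^12) has coefficients 1,0,0,0,1,0 for degrees 0…5.
Multiplying by (q + q^2 + q^6) gives running coefficients 0,1,1,0,0,1 for degrees 0…5.
Finally multiplying by (1 + q^2 + q^4 + q^6), the product of all factors after the first has coefficients 0,1,1,1,1,2 for degrees 0…5.
[q^5] = 1·2 + 1·1 = 3.

3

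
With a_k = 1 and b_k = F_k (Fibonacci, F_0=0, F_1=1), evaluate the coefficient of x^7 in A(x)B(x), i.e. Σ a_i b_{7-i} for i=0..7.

33

Write out a_i and b_{7-i} for i = 0,…,7 and sum the products.
Σ = 1·13 + 1·8 + 1·5 + 1·3 + 1·2 + 1·1 + 1·1 + 1·0 = 33.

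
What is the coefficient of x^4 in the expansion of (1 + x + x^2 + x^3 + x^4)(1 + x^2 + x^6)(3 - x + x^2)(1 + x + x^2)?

17

(1 + x + x^2 + x^3 + x^4) has coefficients 1,1,1,1,1 for degrees 0…4.
(1 + x^2 + x^6) has coefficients 1,0,1,0,0 for degrees 0…4.
Multiplying by (3 - x + x^2) gives running coefficients 3,-1,4,-1,1 for degrees 0…4.
Finally multiplying by (1 + x + x^2), the product of all factors after the first has coefficients 3,2,6,2,4 for degrees 0…4.
[x^4] = 1·4 + 1·2 + 1·6 + 1·2 + 1·3 = 17.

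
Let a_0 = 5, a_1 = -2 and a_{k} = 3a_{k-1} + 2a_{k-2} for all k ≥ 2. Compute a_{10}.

64336

The ordinary generating function has denominator 1 - 3q - 2q^2.
Iterating the recurrence: a_0,…,a_{10} = 5, -2, 4, 8, 32, 112, 400, 1424, 5072, 18064, 64336.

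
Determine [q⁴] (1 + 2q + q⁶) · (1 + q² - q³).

-2

(1 + 2q + q⁶) has coefficients 1,2,0,0,0 for degrees 0…4.
(1 + q² - q³) has coefficients 1,0,1,-1,0 for degrees 0…4.
[q⁴] = 1·0 + 2·(-1) = -2.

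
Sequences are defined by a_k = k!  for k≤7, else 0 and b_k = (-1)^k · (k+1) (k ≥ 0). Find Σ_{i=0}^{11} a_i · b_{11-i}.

21561

Write out a_i and b_{11-i} for i = 0,…,11 and sum the products.
Σ = 1·(-12) + 1·11 + 2·(-10) + 6·9 + 24·(-8) + 120·7 + 720·(-6) + 5040·5 + 0·(-4) + 0·3 + 0·(-2) + 0·1 = 21561.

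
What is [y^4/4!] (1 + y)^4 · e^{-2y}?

8

The EGF product rule gives c_4 = Σ_{k_1+k_2=4} C(4; k_1,k_2) · ∏ g_i(k_i), where (1+y)^4 gives the falling factorial (4)_k; e^{-2y} gives (-2)^k.
g_1(k) for k = 0…4: 1, 4, 12, 24, 24.
g_2(k) for k = 0…4: 1, -2, 4, -8, 16.
c_4 = Σ_k C(4,k)·g_1(k)·g_2(4−k) = 1·1·16 + 4·4·(-8) + 6·12·4 + 4·24·(-2) + 1·24·1 = 16 − 128 + 288 − 192 + 24 = 8.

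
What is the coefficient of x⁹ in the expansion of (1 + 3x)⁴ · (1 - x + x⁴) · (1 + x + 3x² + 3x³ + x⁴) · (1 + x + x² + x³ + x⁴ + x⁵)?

1050

(1 + 3x)⁴ has coefficients 1,12,54,108,81 for degrees 0…4.
(1 - x + x⁴) has coefficients 1,-1,0,0,1,0,0,0,0,0 for degrees 0…9.
Multiplying by (1 + x + 3x² + 3x³ + x⁴) gives running coefficients 1,0,2,0,-1,0,3,3,1,0 for degrees 0…9.
Finally multiplying by (1 + x + x² + x³ + x⁴ + x⁵), the product of all factors after the first has coefficients 1,1,3,3,2,2,4,7,6,6 for degrees 0…9.
[x⁹] = 1·6 + 12·6 + 54·7 + 108·4 + 81·2 = 1050.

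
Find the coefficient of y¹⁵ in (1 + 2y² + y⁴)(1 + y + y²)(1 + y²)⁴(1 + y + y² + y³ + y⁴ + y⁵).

36

(1 + 2y² + y⁴) has coefficients 1,0,2,0,1 for degrees 0…4.
(1 + y + y²) has coefficients 1,1,1,0,0,0,0,0,0,0,0,0,0,0,0,0 for degrees 0…15.
Multiplying by (1 + y²)⁴ gives running coefficients 1,1,5,4,10,6,10,4,5,1,1,0,0,0,0,0 for degrees 0…15.
Finally multiplying by (1 + y + y² + y³ + y⁴ + y⁵), the product of all factors after the first has coefficients 1,2,7,11,21,27,36,39,39,36,27,21,11,7,2,1 for degrees 0…15.
[y¹⁵] = 1·1 + 2·7 + 1·21 = 36.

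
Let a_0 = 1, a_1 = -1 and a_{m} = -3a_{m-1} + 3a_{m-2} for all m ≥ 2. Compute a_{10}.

The ordinary generating function has denominator 1 + 3q - 3q^2.
Iterating the recurrence: a_0,…,a_{10} = 1, -1, 6, -21, 81, -306, 1161, -4401, 16686, -63261, 239841.

239841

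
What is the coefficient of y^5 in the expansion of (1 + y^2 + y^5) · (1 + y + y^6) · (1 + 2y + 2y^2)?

(1 + y^2 + y^5) has coefficients 1,0,1,0,0,1 for degrees 0…5.
(1 + y + y^6) has coefficients 1,1,0,0,0,0 for degrees 0…5.
Finally multiplying by (1 + 2y + 2y^2), the product of all factors after the first has coefficients 1,3,4,2,0,0 for degrees 0…5.
[y^5] = 1·0 + 1·2 + 1·1 = 3.

3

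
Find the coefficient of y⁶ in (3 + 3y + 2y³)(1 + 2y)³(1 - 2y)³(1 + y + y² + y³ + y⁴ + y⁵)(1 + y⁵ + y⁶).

(3 + 3y + 2y³) has coefficients 3,3,0,2 for degrees 0…3.
(1 + 2y)³ has coefficients 1,6,12,8,0,0,0 for degrees 0…6.
Multiplying by (1 - 2y)³ gives running coefficients 1,0,-12,0,48,0,-64 for degrees 0…6.
Multiplying by (1 + y + y² + y³ + y⁴ + y⁵) gives running coefficients 1,1,-11,-11,37,37,-28 for degrees 0…6.
Finally multiplying by (1 + y⁵ + y⁶), the product of all factors after the first has coefficients 1,1,-11,-11,37,38,-26 for degrees 0…6.
[y⁶] = 3·(-26) + 3·38 + 2·(-11) = 14.

14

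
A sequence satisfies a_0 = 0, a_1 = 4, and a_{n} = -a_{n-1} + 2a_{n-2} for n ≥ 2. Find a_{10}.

The ordinary generating function has denominator 1 + x - 2x^2.
Iterating the recurrence: a_0,…,a_{10} = 0, 4, -4, 12, -20, 44, -84, 172, -340, 684, -1364.

-1364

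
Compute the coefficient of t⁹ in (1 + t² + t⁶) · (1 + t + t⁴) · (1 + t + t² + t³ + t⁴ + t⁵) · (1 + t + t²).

(1 + t² + t⁶) has coefficients 1,0,1,0,0,0,1 for degrees 0…6.
(1 + t + t⁴) has coefficients 1,1,0,0,1,0,0,0,0,0 for degrees 0…9.
Multiplying by (1 + t + t² + t³ + t⁴ + t⁵) gives running coefficients 1,2,2,2,3,3,2,1,1,1 for degrees 0…9.
Finally multiplying by (1 + t + t²), the product of all factors after the first has coefficients 1,3,5,6,7,8,8,6,4,3 for degrees 0…9.
[t⁹] = 1·3 + 1·6 + 1·6 = 15.

15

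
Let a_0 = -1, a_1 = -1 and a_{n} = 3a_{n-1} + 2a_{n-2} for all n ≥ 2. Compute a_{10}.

-124373

The ordinary generating function has denominator 1 - 3x - 2x^2.
Iterating the recurrence: a_0,…,a_{10} = -1, -1, -5, -17, -61, -217, -773, -2753, -9805, -34921, -124373.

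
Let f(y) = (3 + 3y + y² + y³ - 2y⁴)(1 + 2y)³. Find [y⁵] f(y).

8

(3 + 3y + y² + y³ - 2y⁴) has coefficients 3,3,1,1,-2 for degrees 0…4.
(1 + 2y)³ has coefficients 1,6,12,8,0,0 for degrees 0…5.
[y⁵] = 3·0 + 3·0 + 1·8 + 1·12 − 2·6 = 8.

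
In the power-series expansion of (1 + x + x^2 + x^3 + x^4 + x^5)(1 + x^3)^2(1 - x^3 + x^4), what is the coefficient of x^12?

2

(1 + x + x^2 + x^3 + x^4 + x^5) has coefficients 1,1,1,1,1,1 for degrees 0…5.
(1 + x^3)^2 has coefficients 1,0,0,2,0,0,1,0,0,0,0,0,0 for degrees 0…12.
Finally multiplying by (1 - x^3 + x^4), the product of all factors after the first has coefficients 1,0,0,1,1,0,-1,2,0,-1,1,0,0 for degrees 0…12.
[x^12] = 1·0 + 1·0 + 1·1 + 1·(-1) + 1·0 + 1·2 = 2.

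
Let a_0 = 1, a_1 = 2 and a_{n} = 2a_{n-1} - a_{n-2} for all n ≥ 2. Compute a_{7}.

8

The ordinary generating function has denominator 1 - 2t + t^2.
Iterating the recurrence: a_0,…,a_{7} = 1, 2, 3, 4, 5, 6, 7, 8.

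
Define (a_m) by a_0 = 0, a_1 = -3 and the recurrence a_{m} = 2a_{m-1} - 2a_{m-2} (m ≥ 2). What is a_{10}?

-96

The ordinary generating function has denominator 1 - 2q + 2q^2.
Iterating the recurrence: a_0,…,a_{10} = 0, -3, -6, -6, 0, 12, 24, 24, 0, -48, -96.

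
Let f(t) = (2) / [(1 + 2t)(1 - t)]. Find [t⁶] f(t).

Partial fractions give a closed form: a_n = (4/3)·(-2)^n + (2/3)·1^n.
At n = 6: a_6 = 86.

86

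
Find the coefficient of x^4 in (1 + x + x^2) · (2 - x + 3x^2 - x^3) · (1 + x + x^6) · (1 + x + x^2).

13

(1 + x + x^2) has coefficients 1,1,1 for degrees 0…2.
(2 - x + 3x^2 - x^3) has coefficients 2,-1,3,-1,0 for degrees 0…4.
Multiplying by (1 + x + x^6) gives running coefficients 2,1,2,2,-1 for degrees 0…4.
Finally multiplying by (1 + x + x^2), the product of all factors after the first has coefficients 2,3,5,5,3 for degrees 0…4.
[x^4] = 1·3 + 1·5 + 1·5 = 13.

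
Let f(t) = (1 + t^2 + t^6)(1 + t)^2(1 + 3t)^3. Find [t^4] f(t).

127

(1 + t^2 + t^6) has coefficients 1,0,1,0,0 for degrees 0…4.
(1 + t)^2 has coefficients 1,2,1,0,0 for degrees 0…4.
Finally multiplying by (1 + 3t)^3, the product of all factors after the first has coefficients 1,11,46,90,81 for degrees 0…4.
[t^4] = 1·81 + 1·46 = 127.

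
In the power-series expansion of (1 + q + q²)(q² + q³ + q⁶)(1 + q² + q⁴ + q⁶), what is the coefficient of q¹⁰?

4

(1 + q + q²) has coefficients 1,1,1 for degrees 0…2.
(q² + q³ + q⁶) has coefficients 0,0,1,1,0,0,1,0,0,0,0 for degrees 0…10.
Finally multiplying by (1 + q² + q⁴ + q⁶), the product of all factors after the first has coefficients 0,0,1,1,1,1,2,1,2,1,1 for degrees 0…10.
[q¹⁰] = 1·1 + 1·1 + 1·2 = 4.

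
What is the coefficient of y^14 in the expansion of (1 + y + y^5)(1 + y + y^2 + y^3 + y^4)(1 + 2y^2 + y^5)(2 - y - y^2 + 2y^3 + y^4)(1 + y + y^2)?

(1 + y + y^5) has coefficients 1,1,0,0,0,1 for degrees 0…5.
(1 + y + y^2 + y^3 + y^4) has coefficients 1,1,1,1,1,0,0,0,0,0,0,0,0,0,0 for degrees 0…14.
Multiplying by (1 + 2y^2 + y^5) gives running coefficients 1,1,3,3,3,3,3,1,1,1,0,0,0,0,0 for degrees 0…14.
Multiplying by (2 - y - y^2 + 2y^3 + y^4) gives running coefficients 2,1,4,4,3,7,9,5,7,9,3,2,3,1,0 for degrees 0…14.
Finally multiplying by (1 + y + y^2), the product of all factors after the first has coefficients 2,3,7,9,11,14,19,21,21,21,19,14,8,6,4 for degrees 0…14.
[y^14] = 1·4 + 1·6 + 1·21 = 31.

31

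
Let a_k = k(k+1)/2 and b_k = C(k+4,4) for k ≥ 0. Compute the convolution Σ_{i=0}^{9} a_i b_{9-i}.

Write out a_i and b_{9-i} for i = 0,…,9 and sum the products.
Σ = 0·715 + 1·495 + 3·330 + 6·210 + 10·126 + 15·70 + 21·35 + 28·15 + 36·5 + 45·1 = 6435.

6435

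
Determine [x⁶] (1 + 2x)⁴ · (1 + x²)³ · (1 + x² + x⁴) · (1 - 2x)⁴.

(1 + 2x)⁴ has coefficients 1,8,24,32,16 for degrees 0…4.
(1 + x²)³ has coefficients 1,0,3,0,3,0,1 for degrees 0…6.
Multiplying by (1 + x² + x⁴) gives running coefficients 1,0,4,0,7,0,7 for degrees 0…6.
Finally multiplying by (1 - 2x)⁴, the product of all factors after the first has coefficients 1,-8,28,-64,119,-184,239 for degrees 0…6.
[x⁶] = 1·239 + 8·(-184) + 24·119 + 32·(-64) + 16·28 = 23.

23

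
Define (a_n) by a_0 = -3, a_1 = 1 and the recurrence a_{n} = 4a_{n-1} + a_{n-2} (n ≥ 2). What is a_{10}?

121393

The ordinary generating function has denominator 1 - 4x - x^2.
Iterating the recurrence: a_0,…,a_{10} = -3, 1, 1, 5, 21, 89, 377, 1597, 6765, 28657, 121393.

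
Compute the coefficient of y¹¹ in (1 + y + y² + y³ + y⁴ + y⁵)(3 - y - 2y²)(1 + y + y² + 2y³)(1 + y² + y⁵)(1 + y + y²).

-29

(1 + y + y² + y³ + y⁴ + y⁵) has coefficients 1,1,1,1,1,1 for degrees 0…5.
(3 - y - 2y²) has coefficients 3,-1,-2,0,0,0,0,0,0,0,0,0 for degrees 0…11.
Multiplying by (1 + y + y² + 2y³) gives running coefficients 3,2,0,3,-4,-4,0,0,0,0,0,0 for degrees 0…11.
Multiplying by (1 + y² + y⁵) gives running coefficients 3,2,3,5,-4,2,-2,-4,3,-4,-4,0 for degrees 0…11.
Finally multiplying by (1 + y + y²), the product of all factors after the first has coefficients 3,5,8,10,4,3,-4,-4,-3,-5,-5,-8 for degrees 0…11.
[y¹¹] = 1·(-8) + 1·(-5) + 1·(-5) + 1·(-3) + 1·(-4) + 1·(-4) = -29.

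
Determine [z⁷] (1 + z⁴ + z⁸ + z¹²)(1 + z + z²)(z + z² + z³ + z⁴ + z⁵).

4

(1 + z⁴ + z⁸ + z¹²) has coefficients 1,0,0,0,1,0,0,0 for degrees 0…7.
(1 + z + z²) has coefficients 1,1,1,0,0,0,0,0 for degrees 0…7.
Finally multiplying by (z + z² + z³ + z⁴ + z⁵), the product of all factors after the first has coefficients 0,1,2,3,3,3,2,1 for degrees 0…7.
[z⁷] = 1·1 + 1·3 = 4.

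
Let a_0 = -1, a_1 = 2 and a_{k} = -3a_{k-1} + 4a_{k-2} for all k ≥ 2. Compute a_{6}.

-2458

The ordinary generating function has denominator 1 + 3x - 4x^2.
Iterating the recurrence: a_0,…,a_{6} = -1, 2, -10, 38, -154, 614, -2458.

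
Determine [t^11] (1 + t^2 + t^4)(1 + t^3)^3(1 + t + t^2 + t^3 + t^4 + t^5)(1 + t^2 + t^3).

(1 + t^2 + t^4) has coefficients 1,0,1,0,1 for degrees 0…4.
(1 + t^3)^3 has coefficients 1,0,0,3,0,0,3,0,0,1,0,0 for degrees 0…11.
Multiplying by (1 + t + t^2 + t^3 + t^4 + t^5) gives running coefficients 1,1,1,4,4,4,6,6,6,4,4,4 for degrees 0…11.
Finally multiplying by (1 + t^2 + t^3), the product of all factors after the first has coefficients 1,1,2,6,6,9,14,14,16,16,16,14 for degrees 0…11.
[t^11] = 1·14 + 1·16 + 1·14 = 44.

44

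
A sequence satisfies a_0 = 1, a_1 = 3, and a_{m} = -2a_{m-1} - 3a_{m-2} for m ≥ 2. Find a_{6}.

The ordinary generating function has denominator 1 + 2q + 3q^2.
Iterating the recurrence: a_0,…,a_{6} = 1, 3, -9, 9, 9, -45, 63.

63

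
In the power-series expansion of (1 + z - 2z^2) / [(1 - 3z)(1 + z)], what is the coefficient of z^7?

The denominator gives the recurrence a_n = 2a_(n−1) + 3a_(n−2) for n ≥ 3; the numerator fixes a_0 = 1, a_1 = 3, a_2 = 7.
Iterating: 1, 3, 7, 23, 67, 203, 607, 1823, so a_7 = 1823.

1823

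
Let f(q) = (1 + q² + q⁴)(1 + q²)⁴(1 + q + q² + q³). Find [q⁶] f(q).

25

(1 + q² + q⁴) has coefficients 1,0,1,0,1 for degrees 0…4.
(1 + q²)⁴ has coefficients 1,0,4,0,6,0,4 for degrees 0…6.
Finally multiplying by (1 + q + q² + q³), the product of all factors after the first has coefficients 1,1,5,5,10,10,10 for degrees 0…6.
[q⁶] = 1·10 + 1·10 + 1·5 = 25.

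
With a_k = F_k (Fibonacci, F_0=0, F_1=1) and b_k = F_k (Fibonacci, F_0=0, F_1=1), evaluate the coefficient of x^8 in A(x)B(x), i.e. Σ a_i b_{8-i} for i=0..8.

This is [x^8] in the product of the two ordinary generating functions.
Σ = 0·21 + 1·13 + 1·8 + 2·5 + 3·3 + 5·2 + 8·1 + 13·1 + 21·0 = 71.

71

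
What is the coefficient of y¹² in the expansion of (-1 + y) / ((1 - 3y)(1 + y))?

Partial fractions give a closed form: a_n = (-1/2)·3^n + (-1/2)·(-1)^n.
At n = 12: a_12 = -265721.

-265721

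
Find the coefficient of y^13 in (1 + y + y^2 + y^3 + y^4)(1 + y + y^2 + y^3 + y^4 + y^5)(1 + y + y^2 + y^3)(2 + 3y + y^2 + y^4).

(1 + y + y^2 + y^3 + y^4) has coefficients 1,1,1,1,1 for degrees 0…4.
(1 + y + y^2 + y^3 + y^4 + y^5) has coefficients 1,1,1,1,1,1,0,0,0,0,0,0,0,0 for degrees 0…13.
Multiplying by (1 + y + y^2 + y^3) gives running coefficients 1,2,3,4,4,4,3,2,1,0,0,0,0,0 for degrees 0…13.
Finally multiplying by (2 + 3y + y^2 + y^4), the product of all factors after the first has coefficients 2,7,13,19,24,26,25,21,15,9,4,2,1,0 for degrees 0…13.
[y^13] = 1·0 + 1·1 + 1·2 + 1·4 + 1·9 = 16.

16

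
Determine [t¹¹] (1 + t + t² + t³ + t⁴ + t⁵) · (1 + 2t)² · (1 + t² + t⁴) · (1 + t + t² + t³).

42

(1 + t + t² + t³ + t⁴ + t⁵) has coefficients 1,1,1,1,1,1 for degrees 0…5.
(1 + 2t)² has coefficients 1,4,4,0,0,0,0,0,0,0,0,0 for degrees 0…11.
Multiplying by (1 + t² + t⁴) gives running coefficients 1,4,5,4,5,4,4,0,0,0,0,0 for degrees 0…11.
Finally multiplying by (1 + t + t² + t³), the product of all factors after the first has coefficients 1,5,10,14,18,18,17,13,8,4,0,0 for degrees 0…11.
[t¹¹] = 1·0 + 1·0 + 1·4 + 1·8 + 1·13 + 1·17 = 42.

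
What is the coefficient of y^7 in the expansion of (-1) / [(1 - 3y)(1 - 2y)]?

-6305

The denominator gives the recurrence a_n = 5a_(n−1) − 6a_(n−2) for n ≥ 3; the numerator fixes a_0 = -1, a_1 = -5, a_2 = -19.
Iterating: -1, -5, -19, -65, -211, -665, -2059, -6305, so a_7 = -6305.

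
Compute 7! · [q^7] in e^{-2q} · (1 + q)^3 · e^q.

The EGF product rule gives c_7 = Σ_{k_1+k_2+k_3=7} C(7; k_1,k_2,k_3) · ∏ g_i(k_i), where e^{-2q} gives (-2)^k; (1+q)^3 gives the falling factorial (3)_k; e^q gives (1)^k.
g_1(k) for k = 0…7: 1, -2, 4, -8, 16, -32, 64, -128.
g_2(k) for k = 0…7: 1, 3, 6, 6, 0, 0, 0, 0.
g_3(k) for k = 0…7: 1, 1, 1, 1, 1, 1, 1, 1.
First combine the last two factors: h(k) = Σ_j C(k,j)·g_2(j)·g_3(k−j) for k = 0…7: 1, 4, 13, 34, 73, 136, 229, 358.
c_7 = Σ_k C(7,k)·g_1(k)·h(7−k) = 1·1·358 + 7·(-2)·229 + 21·4·136 + 35·(-8)·73 + 35·16·34 + 21·(-32)·13 + 7·64·4 + 1·(-128)·1 = 358 − 3206 + 11424 − 20440 + 19040 − 8736 + 1792 − 128 = 104.

104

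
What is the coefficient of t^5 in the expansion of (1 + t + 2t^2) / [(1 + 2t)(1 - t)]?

The denominator gives the recurrence a_n = −a_(n−1) + 2a_(n−2) for n ≥ 3; the numerator fixes a_0 = 1, a_1 = 0, a_2 = 4.
Iterating: 1, 0, 4, -4, 12, -20, so a_5 = -20.

-20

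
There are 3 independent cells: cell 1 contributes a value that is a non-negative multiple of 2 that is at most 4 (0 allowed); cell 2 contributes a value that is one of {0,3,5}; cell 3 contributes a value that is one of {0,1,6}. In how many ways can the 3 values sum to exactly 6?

3

The generating function for the choices is (1 + y^2 + y^4)·(1 + y^3 + y^5)·(1 + y + y^6); the count is [y^6].
(1 + y^2 + y^4) has coefficients 1,0,1,0,1 for degrees 0…4.
(1 + y^3 + y^5) has coefficients 1,0,0,1,0,1,0 for degrees 0…6.
Finally multiplying by (1 + y + y^6), the product of all factors after the first has coefficients 1,1,0,1,1,1,2 for degrees 0…6.
[y^6] = 1·2 + 1·1 + 1·0 = 3.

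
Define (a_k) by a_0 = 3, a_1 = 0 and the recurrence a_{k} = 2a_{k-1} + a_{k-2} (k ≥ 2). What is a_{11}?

7134

The ordinary generating function has denominator 1 - 2y - y^2.
Iterating the recurrence: a_0,…,a_{11} = 3, 0, 3, 6, 15, 36, 87, 210, 507, 1224, 2955, 7134.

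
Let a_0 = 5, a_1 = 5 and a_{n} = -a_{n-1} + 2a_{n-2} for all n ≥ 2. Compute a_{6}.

5

The ordinary generating function has denominator 1 + z - 2z^2.
Iterating the recurrence: a_0,…,a_{6} = 5, 5, 5, 5, 5, 5, 5.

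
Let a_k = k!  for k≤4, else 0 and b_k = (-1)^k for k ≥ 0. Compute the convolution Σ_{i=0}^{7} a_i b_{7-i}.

-20

The convolution is the t^7 coefficient of A(t)B(t).
Σ = 1·(-1) + 1·1 + 2·(-1) + 6·1 + 24·(-1) + 0·1 + 0·(-1) + 0·1 = -20.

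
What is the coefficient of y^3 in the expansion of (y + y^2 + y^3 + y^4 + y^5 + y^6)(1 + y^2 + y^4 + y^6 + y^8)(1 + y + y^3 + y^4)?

3

(y + y^2 + y^3 + y^4 + y^5 + y^6) has coefficients 0,1,1,1 for degrees 0…3.
(1 + y^2 + y^4 + y^6 + y^8) has coefficients 1,0,1,0 for degrees 0…3.
Finally multiplying by (1 + y + y^3 + y^4), the product of all factors after the first has coefficients 1,1,1,2 for degrees 0…3.
[y^3] = 1·1 + 1·1 + 1·1 = 3.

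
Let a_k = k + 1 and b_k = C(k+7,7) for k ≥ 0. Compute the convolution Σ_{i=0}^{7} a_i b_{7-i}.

Write out a_i and b_{7-i} for i = 0,…,7 and sum the products.
Σ = 1·3432 + 2·1716 + 3·792 + 4·330 + 5·120 + 6·36 + 7·8 + 8·1 = 11440.

11440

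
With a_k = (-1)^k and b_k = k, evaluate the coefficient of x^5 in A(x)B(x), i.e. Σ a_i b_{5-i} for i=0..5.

3

Write out a_i and b_{5-i} for i = 0,…,5 and sum the products.
Σ = 1·5 − 1·4 + 1·3 − 1·2 + 1·1 − 1·0 = 3.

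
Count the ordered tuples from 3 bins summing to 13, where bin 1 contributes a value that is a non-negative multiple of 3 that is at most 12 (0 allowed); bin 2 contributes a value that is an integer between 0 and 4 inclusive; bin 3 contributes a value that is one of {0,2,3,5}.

6

The generating function for the choices is (1 + y³ + y⁶ + y⁹ + y¹²)·(1 + y + y² + y³ + y⁴)·(1 + y² + y³ + y⁵); the count is [y¹³].
(1 + y³ + y⁶ + y⁹ + y¹²) has coefficients 1,0,0,1,0,0,1,0,0,1,0,0,1 for degrees 0…12.
(1 + y + y² + y³ + y⁴) has coefficients 1,1,1,1,1,0,0,0,0,0,0,0,0,0 for degrees 0…13.
Finally multiplying by (1 + y² + y³ + y⁵), the product of all factors after the first has coefficients 1,1,2,3,3,3,3,2,1,1,0,0,0,0 for degrees 0…13.
[y¹³] = 1·0 + 1·0 + 1·2 + 1·3 + 1·1 = 6.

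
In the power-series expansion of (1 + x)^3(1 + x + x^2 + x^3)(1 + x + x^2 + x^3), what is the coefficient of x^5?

(1 + x)^3 has coefficients 1,3,3,1 for degrees 0…3.
(1 + x + x^2 + x^3) has coefficients 1,1,1,1,0,0 for degrees 0…5.
Finally multiplying by (1 + x + x^2 + x^3), the product of all factors after the first has coefficients 1,2,3,4,3,2 for degrees 0…5.
[x^5] = 1·2 + 3·3 + 3·4 + 1·3 = 26.

26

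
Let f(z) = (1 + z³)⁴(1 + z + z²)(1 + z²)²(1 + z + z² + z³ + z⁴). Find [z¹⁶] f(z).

44

(1 + z³)⁴ has coefficients 1,0,0,4,0,0,6,0,0,4,0,0,1 for degrees 0…12.
(1 + z + z²) has coefficients 1,1,1,0,0,0,0,0,0,0,0,0,0,0,0,0,0 for degrees 0…16.
Multiplying by (1 + z²)² gives running coefficients 1,1,3,2,3,1,1,0,0,0,0,0,0,0,0,0,0 for degrees 0…16.
Finally multiplying by (1 + z + z² + z³ + z⁴), the product of all factors after the first has coefficients 1,2,5,7,10,10,10,7,5,2,1,0,0,0,0,0,0 for degrees 0…16.
[z¹⁶] = 1·0 + 4·0 + 6·1 + 4·7 + 1·10 = 44.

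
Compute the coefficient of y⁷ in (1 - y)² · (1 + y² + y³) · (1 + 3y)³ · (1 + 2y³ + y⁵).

-9

(1 - y)² has coefficients 1,-2,1 for degrees 0…2.
(1 + y² + y³) has coefficients 1,0,1,1,0,0,0,0 for degrees 0…7.
Multiplying by (1 + 3y)³ gives running coefficients 1,9,28,37,36,54,27,0 for degrees 0…7.
Finally multiplying by (1 + 2y³ + y⁵), the product of all factors after the first has coefficients 1,9,28,39,54,111,110,100 for degrees 0…7.
[y⁷] = 1·100 − 2·110 + 1·111 = -9.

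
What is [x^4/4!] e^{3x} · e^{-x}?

The EGF product rule gives c_4 = Σ_{k_1+k_2=4} C(4; k_1,k_2) · ∏ g_i(k_i), where e^{3x} gives (3)^k; e^{-x} gives (-1)^k.
g_1(k) for k = 0…4: 1, 3, 9, 27, 81.
g_2(k) for k = 0…4: 1, -1, 1, -1, 1.
c_4 = Σ_k C(4,k)·g_1(k)·g_2(4−k) = 1·1·1 + 4·3·(-1) + 6·9·1 + 4·27·(-1) + 1·81·1 = 1 − 12 + 54 − 108 + 81 = 16.

16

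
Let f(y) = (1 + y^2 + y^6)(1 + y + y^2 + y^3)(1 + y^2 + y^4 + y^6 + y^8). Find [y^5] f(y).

4

(1 + y^2 + y^6) has coefficients 1,0,1,0,0,0 for degrees 0…5.
(1 + y + y^2 + y^3) has coefficients 1,1,1,1,0,0 for degrees 0…5.
Finally multiplying by (1 + y^2 + y^4 + y^6 + y^8), the product of all factors after the first has coefficients 1,1,2,2,2,2 for degrees 0…5.
[y^5] = 1·2 + 1·2 = 4.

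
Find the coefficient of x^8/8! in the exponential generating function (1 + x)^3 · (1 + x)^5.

40320

The EGF product rule gives c_8 = Σ_{k_1+k_2=8} C(8; k_1,k_2) · ∏ g_i(k_i), where (1+x)^3 gives the falling factorial (3)_k; (1+x)^5 gives the falling factorial (5)_k.
g_1(k) for k = 0…8: 1, 3, 6, 6, 0, 0, 0, 0, 0.
g_2(k) for k = 0…8: 1, 5, 20, 60, 120, 120, 0, 0, 0.
c_8 = Σ_k C(8,k)·g_1(k)·g_2(8−k) = 56·6·120 = 40320.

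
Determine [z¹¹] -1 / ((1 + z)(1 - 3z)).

Partial fractions give a closed form: a_n = (-1/4)·(-1)^n + (-3/4)·3^n.
At n = 11: a_11 = -132860.

-132860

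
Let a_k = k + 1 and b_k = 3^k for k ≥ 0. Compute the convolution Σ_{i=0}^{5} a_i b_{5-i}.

543

Write out a_i and b_{5-i} for i = 0,…,5 and sum the products.
Σ = 1·243 + 2·81 + 3·27 + 4·9 + 5·3 + 6·1 = 543.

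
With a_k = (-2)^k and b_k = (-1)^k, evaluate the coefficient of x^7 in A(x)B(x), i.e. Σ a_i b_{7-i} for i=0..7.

Write out a_i and b_{7-i} for i = 0,…,7 and sum the products.
Σ = 1·(-1) − 2·1 + 4·(-1) − 8·1 + 16·(-1) − 32·1 + 64·(-1) − 128·1 = -255.

-255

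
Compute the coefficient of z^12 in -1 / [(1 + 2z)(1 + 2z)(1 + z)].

The denominator gives the recurrence a_n = −5a_(n−1) − 8a_(n−2) − 4a_(n−3) for n ≥ 3; the numerator fixes a_0 = -1, a_1 = 5, a_2 = -17.
Iterating: -1, 5, -17, 49, -129, 321, -769, 1793, -4097, 9217, -20481, 45057, -98305, so a_12 = -98305.

-98305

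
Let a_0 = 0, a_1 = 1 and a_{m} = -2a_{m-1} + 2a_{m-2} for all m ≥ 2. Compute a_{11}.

18272

The ordinary generating function has denominator 1 + 2y - 2y^2.
Iterating the recurrence: a_0,…,a_{11} = 0, 1, -2, 6, -16, 44, -120, 328, -896, 2448, -6688, 18272.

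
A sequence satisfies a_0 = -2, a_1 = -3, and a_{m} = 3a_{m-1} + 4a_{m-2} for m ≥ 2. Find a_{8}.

The ordinary generating function has denominator 1 - 3z - 4z^2.
Iterating the recurrence: a_0,…,a_{8} = -2, -3, -17, -63, -257, -1023, -4097, -16383, -65537.

-65537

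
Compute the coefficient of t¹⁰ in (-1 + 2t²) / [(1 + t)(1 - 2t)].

The denominator gives the recurrence a_n = a_(n−1) + 2a_(n−2) for n ≥ 3; the numerator fixes a_0 = -1, a_1 = -1, a_2 = -1.
Iterating: -1, -1, -1, -3, -5, -11, -21, -43, -85, -171, -341, so a_10 = -341.

-341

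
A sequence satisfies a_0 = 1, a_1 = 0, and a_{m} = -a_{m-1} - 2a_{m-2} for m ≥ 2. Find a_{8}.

-14

The ordinary generating function has denominator 1 + x + 2x^2.
Iterating the recurrence: a_0,…,a_{8} = 1, 0, -2, 2, 2, -6, 2, 10, -14.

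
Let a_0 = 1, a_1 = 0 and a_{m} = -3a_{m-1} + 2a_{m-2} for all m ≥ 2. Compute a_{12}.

567334

The ordinary generating function has denominator 1 + 3t - 2t^2.
Iterating the recurrence: a_0,…,a_{12} = 1, 0, 2, -6, 22, -78, 278, -990, 3526, -12558, 44726, -159294, 567334.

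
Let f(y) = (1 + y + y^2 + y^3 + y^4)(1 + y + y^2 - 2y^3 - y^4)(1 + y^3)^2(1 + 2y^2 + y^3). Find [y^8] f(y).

(1 + y + y^2 + y^3 + y^4) has coefficients 1,1,1,1,1 for degrees 0…4.
(1 + y + y^2 - 2y^3 - y^4) has coefficients 1,1,1,-2,-1,0,0,0,0 for degrees 0…8.
Multiplying by (1 + y^3)^2 gives running coefficients 1,1,1,0,1,2,-3,-1,1 for degrees 0…8.
Finally multiplying by (1 + 2y^2 + y^3), the product of all factors after the first has coefficients 1,1,3,3,4,3,-1,4,-3 for degrees 0…8.
[y^8] = 1·(-3) + 1·4 + 1·(-1) + 1·3 + 1·4 = 7.

7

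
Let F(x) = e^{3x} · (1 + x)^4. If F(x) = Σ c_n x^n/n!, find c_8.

784161

The EGF product rule gives c_8 = Σ_{k_1+k_2=8} C(8; k_1,k_2) · ∏ g_i(k_i), where e^{3x} gives (3)^k; (1+x)^4 gives the falling factorial (4)_k.
g_1(k) for k = 0…8: 1, 3, 9, 27, 81, 243, 729, 2187, 6561.
g_2(k) for k = 0…8: 1, 4, 12, 24, 24, 0, 0, 0, 0.
c_8 = Σ_k C(8,k)·g_1(k)·g_2(8−k) = 70·81·24 + 56·243·24 + 28·729·12 + 8·2187·4 + 1·6561·1 = 136080 + 326592 + 244944 + 69984 + 6561 = 784161.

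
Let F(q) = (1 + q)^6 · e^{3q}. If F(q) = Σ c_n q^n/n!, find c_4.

4149

The EGF product rule gives c_4 = Σ_{k_1+k_2=4} C(4; k_1,k_2) · ∏ g_i(k_i), where (1+q)^6 gives the falling factorial (6)_k; e^{3q} gives (3)^k.
g_1(k) for k = 0…4: 1, 6, 30, 120, 360.
g_2(k) for k = 0…4: 1, 3, 9, 27, 81.
c_4 = Σ_k C(4,k)·g_1(k)·g_2(4−k) = 1·1·81 + 4·6·27 + 6·30·9 + 4·120·3 + 1·360·1 = 81 + 648 + 1620 + 1440 + 360 = 4149.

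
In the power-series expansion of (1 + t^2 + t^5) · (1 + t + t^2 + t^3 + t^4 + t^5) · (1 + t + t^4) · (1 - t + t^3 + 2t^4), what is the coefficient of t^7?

(1 + t^2 + t^5) has coefficients 1,0,1,0,0,1 for degrees 0…5.
(1 + t + t^2 + t^3 + t^4 + t^5) has coefficients 1,1,1,1,1,1,0,0 for degrees 0…7.
Multiplying by (1 + t + t^4) gives running coefficients 1,2,2,2,3,3,2,1 for degrees 0…7.
Finally multiplying by (1 - t + t^3 + 2t^4), the product of all factors after the first has coefficients 1,1,0,1,5,6,5,6 for degrees 0…7.
[t^7] = 1·6 + 1·6 + 1·0 = 12.

12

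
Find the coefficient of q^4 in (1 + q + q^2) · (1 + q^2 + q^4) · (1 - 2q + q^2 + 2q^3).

(1 + q + q^2) has coefficients 1,1,1 for degrees 0…2.
(1 + q^2 + q^4) has coefficients 1,0,1,0,1 for degrees 0…4.
Finally multiplying by (1 - 2q + q^2 + 2q^3), the product of all factors after the first has coefficients 1,-2,2,0,2 for degrees 0…4.
[q^4] = 1·2 + 1·0 + 1·2 = 4.

4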